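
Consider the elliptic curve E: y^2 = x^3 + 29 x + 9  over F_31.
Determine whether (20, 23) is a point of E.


Check whether y^2 = x^3 + 29 x + 9 (mod 31) for (x, y) = (20, 23).
LHS: y^2 = 23^2 mod 31 = 2
RHS: x^3 + 29 x + 9 = 20^3 + 29*20 + 9 mod 31 = 2
LHS = RHS

Yes, on the curve


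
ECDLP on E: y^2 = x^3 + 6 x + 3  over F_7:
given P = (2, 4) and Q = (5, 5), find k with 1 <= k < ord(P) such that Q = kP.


Enumerate multiples of P until we hit Q = (5, 5):
  1P = (2, 4)
  2P = (5, 5)
Match found at i = 2.

k = 2


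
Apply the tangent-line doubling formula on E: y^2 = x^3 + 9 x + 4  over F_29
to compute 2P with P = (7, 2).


Doubling: s = (3 x1^2 + a) / (2 y1)
s = (3*7^2 + 9) / (2*2) mod 29 = 10
x3 = s^2 - 2 x1 mod 29 = 10^2 - 2*7 = 28
y3 = s (x1 - x3) - y1 mod 29 = 10 * (7 - 28) - 2 = 20

2P = (28, 20)


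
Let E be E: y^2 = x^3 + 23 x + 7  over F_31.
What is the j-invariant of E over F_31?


Delta = -16(4 a^3 + 27 b^2) mod 31 = 6
-1728 * (4 a)^3 = -1728 * (4*23)^3 mod 31 = 23
j = 23 * 6^(-1) mod 31 = 9

j = 9 (mod 31)


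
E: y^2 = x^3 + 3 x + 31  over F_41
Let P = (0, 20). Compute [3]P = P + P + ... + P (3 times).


k = 3 = 11_2 (binary, LSB first: 11)
Double-and-add from P = (0, 20):
  bit 0 = 1: acc = O + (0, 20) = (0, 20)
  bit 1 = 1: acc = (0, 20) + (9, 7) = (27, 19)

3P = (27, 19)


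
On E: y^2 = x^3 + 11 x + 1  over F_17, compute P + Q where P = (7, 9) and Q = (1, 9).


P != Q, so use the chord formula.
s = (y2 - y1) / (x2 - x1) = (0) / (11) mod 17 = 0
x3 = s^2 - x1 - x2 mod 17 = 0^2 - 7 - 1 = 9
y3 = s (x1 - x3) - y1 mod 17 = 0 * (7 - 9) - 9 = 8

P + Q = (9, 8)


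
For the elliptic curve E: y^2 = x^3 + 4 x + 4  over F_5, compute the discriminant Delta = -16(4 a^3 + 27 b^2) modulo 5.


4 a^3 + 27 b^2 = 4*4^3 + 27*4^2 = 256 + 432 = 688
Delta = -16 * (688) = -11008
Delta mod 5 = 2

Delta = 2 (mod 5)


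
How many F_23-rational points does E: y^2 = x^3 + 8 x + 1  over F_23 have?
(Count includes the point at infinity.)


For each x in F_23, count y with y^2 = x^3 + 8 x + 1 mod 23:
  x = 0: RHS = 1, y in [1, 22]  -> 2 point(s)
  x = 2: RHS = 2, y in [5, 18]  -> 2 point(s)
  x = 3: RHS = 6, y in [11, 12]  -> 2 point(s)
  x = 6: RHS = 12, y in [9, 14]  -> 2 point(s)
  x = 7: RHS = 9, y in [3, 20]  -> 2 point(s)
  x = 8: RHS = 2, y in [5, 18]  -> 2 point(s)
  x = 10: RHS = 0, y in [0]  -> 1 point(s)
  x = 12: RHS = 8, y in [10, 13]  -> 2 point(s)
  x = 13: RHS = 2, y in [5, 18]  -> 2 point(s)
  x = 15: RHS = 0, y in [0]  -> 1 point(s)
  x = 16: RHS = 16, y in [4, 19]  -> 2 point(s)
  x = 17: RHS = 13, y in [6, 17]  -> 2 point(s)
  x = 21: RHS = 0, y in [0]  -> 1 point(s)
Affine points: 23. Add the point at infinity: total = 24.

#E(F_23) = 24


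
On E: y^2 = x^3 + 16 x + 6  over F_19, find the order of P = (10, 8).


Compute successive multiples of P until we hit O:
  1P = (10, 8)
  2P = (15, 12)
  3P = (3, 9)
  4P = (13, 6)
  5P = (7, 9)
  6P = (0, 14)
  7P = (1, 17)
  8P = (9, 10)
  ... (continuing to 26P)
  26P = O

ord(P) = 26


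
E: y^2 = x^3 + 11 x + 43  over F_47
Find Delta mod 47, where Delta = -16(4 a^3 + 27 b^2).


4 a^3 + 27 b^2 = 4*11^3 + 27*43^2 = 5324 + 49923 = 55247
Delta = -16 * (55247) = -883952
Delta mod 47 = 24

Delta = 24 (mod 47)


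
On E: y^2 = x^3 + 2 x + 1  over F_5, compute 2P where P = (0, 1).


k = 2 = 10_2 (binary, LSB first: 01)
Double-and-add from P = (0, 1):
  bit 0 = 0: acc unchanged = O
  bit 1 = 1: acc = O + (1, 3) = (1, 3)

2P = (1, 3)


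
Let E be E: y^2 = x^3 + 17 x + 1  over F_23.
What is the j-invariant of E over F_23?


Delta = -16(4 a^3 + 27 b^2) mod 23 = 6
-1728 * (4 a)^3 = -1728 * (4*17)^3 mod 23 = 3
j = 3 * 6^(-1) mod 23 = 12

j = 12 (mod 23)


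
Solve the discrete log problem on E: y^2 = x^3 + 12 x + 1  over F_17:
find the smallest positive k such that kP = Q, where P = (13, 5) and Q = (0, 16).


Enumerate multiples of P until we hit Q = (0, 16):
  1P = (13, 5)
  2P = (10, 13)
  3P = (3, 8)
  4P = (5, 13)
  5P = (0, 16)
Match found at i = 5.

k = 5


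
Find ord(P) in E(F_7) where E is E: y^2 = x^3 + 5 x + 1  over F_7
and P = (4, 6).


Compute successive multiples of P until we hit O:
  1P = (4, 6)
  2P = (3, 6)
  3P = (0, 1)
  4P = (5, 5)
  5P = (6, 3)
  6P = (1, 0)
  7P = (6, 4)
  8P = (5, 2)
  ... (continuing to 12P)
  12P = O

ord(P) = 12


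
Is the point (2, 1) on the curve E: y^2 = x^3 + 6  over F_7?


Check whether y^2 = x^3 + 0 x + 6 (mod 7) for (x, y) = (2, 1).
LHS: y^2 = 1^2 mod 7 = 1
RHS: x^3 + 0 x + 6 = 2^3 + 0*2 + 6 mod 7 = 0
LHS != RHS

No, not on the curve


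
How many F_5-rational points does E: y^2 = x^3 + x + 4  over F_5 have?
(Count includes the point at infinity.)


For each x in F_5, count y with y^2 = x^3 + 1 x + 4 mod 5:
  x = 0: RHS = 4, y in [2, 3]  -> 2 point(s)
  x = 1: RHS = 1, y in [1, 4]  -> 2 point(s)
  x = 2: RHS = 4, y in [2, 3]  -> 2 point(s)
  x = 3: RHS = 4, y in [2, 3]  -> 2 point(s)
Affine points: 8. Add the point at infinity: total = 9.

#E(F_5) = 9


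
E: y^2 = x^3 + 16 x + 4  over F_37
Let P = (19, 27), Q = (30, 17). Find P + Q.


P != Q, so use the chord formula.
s = (y2 - y1) / (x2 - x1) = (27) / (11) mod 37 = 26
x3 = s^2 - x1 - x2 mod 37 = 26^2 - 19 - 30 = 35
y3 = s (x1 - x3) - y1 mod 37 = 26 * (19 - 35) - 27 = 1

P + Q = (35, 1)


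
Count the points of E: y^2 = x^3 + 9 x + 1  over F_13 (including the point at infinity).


For each x in F_13, count y with y^2 = x^3 + 9 x + 1 mod 13:
  x = 0: RHS = 1, y in [1, 12]  -> 2 point(s)
  x = 2: RHS = 1, y in [1, 12]  -> 2 point(s)
  x = 3: RHS = 3, y in [4, 9]  -> 2 point(s)
  x = 4: RHS = 10, y in [6, 7]  -> 2 point(s)
  x = 7: RHS = 4, y in [2, 11]  -> 2 point(s)
  x = 8: RHS = 0, y in [0]  -> 1 point(s)
  x = 10: RHS = 12, y in [5, 8]  -> 2 point(s)
  x = 11: RHS = 1, y in [1, 12]  -> 2 point(s)
  x = 12: RHS = 4, y in [2, 11]  -> 2 point(s)
Affine points: 17. Add the point at infinity: total = 18.

#E(F_13) = 18


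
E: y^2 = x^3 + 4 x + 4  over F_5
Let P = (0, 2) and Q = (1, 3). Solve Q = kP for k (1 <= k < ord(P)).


Enumerate multiples of P until we hit Q = (1, 3):
  1P = (0, 2)
  2P = (1, 2)
  3P = (4, 3)
  4P = (2, 0)
  5P = (4, 2)
  6P = (1, 3)
Match found at i = 6.

k = 6


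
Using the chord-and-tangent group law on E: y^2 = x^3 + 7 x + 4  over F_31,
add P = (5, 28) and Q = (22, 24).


P != Q, so use the chord formula.
s = (y2 - y1) / (x2 - x1) = (27) / (17) mod 31 = 18
x3 = s^2 - x1 - x2 mod 31 = 18^2 - 5 - 22 = 18
y3 = s (x1 - x3) - y1 mod 31 = 18 * (5 - 18) - 28 = 17

P + Q = (18, 17)


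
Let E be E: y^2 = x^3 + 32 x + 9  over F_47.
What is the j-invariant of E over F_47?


Delta = -16(4 a^3 + 27 b^2) mod 47 = 11
-1728 * (4 a)^3 = -1728 * (4*32)^3 mod 47 = 38
j = 38 * 11^(-1) mod 47 = 12

j = 12 (mod 47)


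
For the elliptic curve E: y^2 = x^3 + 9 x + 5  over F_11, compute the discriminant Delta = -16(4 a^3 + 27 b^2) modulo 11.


4 a^3 + 27 b^2 = 4*9^3 + 27*5^2 = 2916 + 675 = 3591
Delta = -16 * (3591) = -57456
Delta mod 11 = 8

Delta = 8 (mod 11)


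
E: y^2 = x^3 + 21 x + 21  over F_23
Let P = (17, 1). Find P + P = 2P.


Doubling: s = (3 x1^2 + a) / (2 y1)
s = (3*17^2 + 21) / (2*1) mod 23 = 7
x3 = s^2 - 2 x1 mod 23 = 7^2 - 2*17 = 15
y3 = s (x1 - x3) - y1 mod 23 = 7 * (17 - 15) - 1 = 13

2P = (15, 13)


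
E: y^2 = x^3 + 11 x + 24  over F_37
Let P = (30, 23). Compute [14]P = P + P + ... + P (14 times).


k = 14 = 1110_2 (binary, LSB first: 0111)
Double-and-add from P = (30, 23):
  bit 0 = 0: acc unchanged = O
  bit 1 = 1: acc = O + (23, 30) = (23, 30)
  bit 2 = 1: acc = (23, 30) + (19, 5) = (4, 24)
  bit 3 = 1: acc = (4, 24) + (6, 26) = (28, 26)

14P = (28, 26)


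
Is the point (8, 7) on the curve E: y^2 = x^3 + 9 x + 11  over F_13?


Check whether y^2 = x^3 + 9 x + 11 (mod 13) for (x, y) = (8, 7).
LHS: y^2 = 7^2 mod 13 = 10
RHS: x^3 + 9 x + 11 = 8^3 + 9*8 + 11 mod 13 = 10
LHS = RHS

Yes, on the curve


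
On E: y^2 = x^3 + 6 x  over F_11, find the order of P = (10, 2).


Compute successive multiples of P until we hit O:
  1P = (10, 2)
  2P = (5, 1)
  3P = (0, 0)
  4P = (5, 10)
  5P = (10, 9)
  6P = O

ord(P) = 6


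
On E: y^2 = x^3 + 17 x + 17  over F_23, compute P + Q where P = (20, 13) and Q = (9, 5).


P != Q, so use the chord formula.
s = (y2 - y1) / (x2 - x1) = (15) / (12) mod 23 = 7
x3 = s^2 - x1 - x2 mod 23 = 7^2 - 20 - 9 = 20
y3 = s (x1 - x3) - y1 mod 23 = 7 * (20 - 20) - 13 = 10

P + Q = (20, 10)


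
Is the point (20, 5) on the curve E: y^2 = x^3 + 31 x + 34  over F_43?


Check whether y^2 = x^3 + 31 x + 34 (mod 43) for (x, y) = (20, 5).
LHS: y^2 = 5^2 mod 43 = 25
RHS: x^3 + 31 x + 34 = 20^3 + 31*20 + 34 mod 43 = 11
LHS != RHS

No, not on the curve


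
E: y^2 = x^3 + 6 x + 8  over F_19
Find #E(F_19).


For each x in F_19, count y with y^2 = x^3 + 6 x + 8 mod 19:
  x = 2: RHS = 9, y in [3, 16]  -> 2 point(s)
  x = 4: RHS = 1, y in [1, 18]  -> 2 point(s)
  x = 5: RHS = 11, y in [7, 12]  -> 2 point(s)
  x = 8: RHS = 17, y in [6, 13]  -> 2 point(s)
  x = 10: RHS = 4, y in [2, 17]  -> 2 point(s)
  x = 14: RHS = 5, y in [9, 10]  -> 2 point(s)
  x = 16: RHS = 1, y in [1, 18]  -> 2 point(s)
  x = 17: RHS = 7, y in [8, 11]  -> 2 point(s)
  x = 18: RHS = 1, y in [1, 18]  -> 2 point(s)
Affine points: 18. Add the point at infinity: total = 19.

#E(F_19) = 19


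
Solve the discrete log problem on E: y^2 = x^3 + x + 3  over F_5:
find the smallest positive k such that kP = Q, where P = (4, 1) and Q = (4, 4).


Enumerate multiples of P until we hit Q = (4, 4):
  1P = (4, 1)
  2P = (1, 0)
  3P = (4, 4)
Match found at i = 3.

k = 3


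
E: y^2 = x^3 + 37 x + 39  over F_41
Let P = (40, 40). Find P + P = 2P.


Doubling: s = (3 x1^2 + a) / (2 y1)
s = (3*40^2 + 37) / (2*40) mod 41 = 21
x3 = s^2 - 2 x1 mod 41 = 21^2 - 2*40 = 33
y3 = s (x1 - x3) - y1 mod 41 = 21 * (40 - 33) - 40 = 25

2P = (33, 25)


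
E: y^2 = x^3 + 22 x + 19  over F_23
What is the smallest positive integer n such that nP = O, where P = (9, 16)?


Compute successive multiples of P until we hit O:
  1P = (9, 16)
  2P = (17, 4)
  3P = (5, 1)
  4P = (13, 15)
  5P = (14, 14)
  6P = (2, 18)
  7P = (21, 17)
  8P = (20, 8)
  ... (continuing to 17P)
  17P = O

ord(P) = 17


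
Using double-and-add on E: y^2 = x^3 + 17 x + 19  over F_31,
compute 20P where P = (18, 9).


k = 20 = 10100_2 (binary, LSB first: 00101)
Double-and-add from P = (18, 9):
  bit 0 = 0: acc unchanged = O
  bit 1 = 0: acc unchanged = O
  bit 2 = 1: acc = O + (29, 16) = (29, 16)
  bit 3 = 0: acc unchanged = (29, 16)
  bit 4 = 1: acc = (29, 16) + (16, 4) = (14, 5)

20P = (14, 5)


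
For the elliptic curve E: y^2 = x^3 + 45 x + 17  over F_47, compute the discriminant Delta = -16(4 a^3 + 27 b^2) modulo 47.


4 a^3 + 27 b^2 = 4*45^3 + 27*17^2 = 364500 + 7803 = 372303
Delta = -16 * (372303) = -5956848
Delta mod 47 = 26

Delta = 26 (mod 47)


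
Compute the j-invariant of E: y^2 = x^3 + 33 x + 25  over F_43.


Delta = -16(4 a^3 + 27 b^2) mod 43 = 13
-1728 * (4 a)^3 = -1728 * (4*33)^3 mod 43 = 42
j = 42 * 13^(-1) mod 43 = 33

j = 33 (mod 43)


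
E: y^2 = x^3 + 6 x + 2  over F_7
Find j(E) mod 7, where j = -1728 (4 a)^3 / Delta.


Delta = -16(4 a^3 + 27 b^2) mod 7 = 2
-1728 * (4 a)^3 = -1728 * (4*6)^3 mod 7 = 6
j = 6 * 2^(-1) mod 7 = 3

j = 3 (mod 7)


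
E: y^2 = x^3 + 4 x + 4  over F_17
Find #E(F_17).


For each x in F_17, count y with y^2 = x^3 + 4 x + 4 mod 17:
  x = 0: RHS = 4, y in [2, 15]  -> 2 point(s)
  x = 1: RHS = 9, y in [3, 14]  -> 2 point(s)
  x = 3: RHS = 9, y in [3, 14]  -> 2 point(s)
  x = 4: RHS = 16, y in [4, 13]  -> 2 point(s)
  x = 5: RHS = 13, y in [8, 9]  -> 2 point(s)
  x = 7: RHS = 1, y in [1, 16]  -> 2 point(s)
  x = 8: RHS = 4, y in [2, 15]  -> 2 point(s)
  x = 9: RHS = 4, y in [2, 15]  -> 2 point(s)
  x = 11: RHS = 2, y in [6, 11]  -> 2 point(s)
  x = 13: RHS = 9, y in [3, 14]  -> 2 point(s)
  x = 14: RHS = 16, y in [4, 13]  -> 2 point(s)
  x = 16: RHS = 16, y in [4, 13]  -> 2 point(s)
Affine points: 24. Add the point at infinity: total = 25.

#E(F_17) = 25


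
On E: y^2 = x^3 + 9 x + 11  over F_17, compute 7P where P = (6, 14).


k = 7 = 111_2 (binary, LSB first: 111)
Double-and-add from P = (6, 14):
  bit 0 = 1: acc = O + (6, 14) = (6, 14)
  bit 1 = 1: acc = (6, 14) + (7, 14) = (4, 3)
  bit 2 = 1: acc = (4, 3) + (16, 16) = (16, 1)

7P = (16, 1)


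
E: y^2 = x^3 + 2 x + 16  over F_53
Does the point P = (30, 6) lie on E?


Check whether y^2 = x^3 + 2 x + 16 (mod 53) for (x, y) = (30, 6).
LHS: y^2 = 6^2 mod 53 = 36
RHS: x^3 + 2 x + 16 = 30^3 + 2*30 + 16 mod 53 = 46
LHS != RHS

No, not on the curve


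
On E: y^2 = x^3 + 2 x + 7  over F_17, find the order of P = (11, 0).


Compute successive multiples of P until we hit O:
  1P = (11, 0)
  2P = O

ord(P) = 2


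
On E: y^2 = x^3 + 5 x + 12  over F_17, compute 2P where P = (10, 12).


Doubling: s = (3 x1^2 + a) / (2 y1)
s = (3*10^2 + 5) / (2*12) mod 17 = 12
x3 = s^2 - 2 x1 mod 17 = 12^2 - 2*10 = 5
y3 = s (x1 - x3) - y1 mod 17 = 12 * (10 - 5) - 12 = 14

2P = (5, 14)


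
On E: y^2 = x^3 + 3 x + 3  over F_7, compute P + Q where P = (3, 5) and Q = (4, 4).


P != Q, so use the chord formula.
s = (y2 - y1) / (x2 - x1) = (6) / (1) mod 7 = 6
x3 = s^2 - x1 - x2 mod 7 = 6^2 - 3 - 4 = 1
y3 = s (x1 - x3) - y1 mod 7 = 6 * (3 - 1) - 5 = 0

P + Q = (1, 0)


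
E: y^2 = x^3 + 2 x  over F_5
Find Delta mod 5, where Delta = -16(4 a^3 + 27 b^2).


4 a^3 + 27 b^2 = 4*2^3 + 27*0^2 = 32 + 0 = 32
Delta = -16 * (32) = -512
Delta mod 5 = 3

Delta = 3 (mod 5)


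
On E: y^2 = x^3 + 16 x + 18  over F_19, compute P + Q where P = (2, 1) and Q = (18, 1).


P != Q, so use the chord formula.
s = (y2 - y1) / (x2 - x1) = (0) / (16) mod 19 = 0
x3 = s^2 - x1 - x2 mod 19 = 0^2 - 2 - 18 = 18
y3 = s (x1 - x3) - y1 mod 19 = 0 * (2 - 18) - 1 = 18

P + Q = (18, 18)


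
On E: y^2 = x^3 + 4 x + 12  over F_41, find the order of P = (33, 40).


Compute successive multiples of P until we hit O:
  1P = (33, 40)
  2P = (26, 12)
  3P = (39, 18)
  4P = (28, 10)
  5P = (16, 21)
  6P = (29, 32)
  7P = (24, 19)
  8P = (35, 10)
  ... (continuing to 40P)
  40P = O

ord(P) = 40


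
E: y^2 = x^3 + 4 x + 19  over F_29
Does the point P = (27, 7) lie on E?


Check whether y^2 = x^3 + 4 x + 19 (mod 29) for (x, y) = (27, 7).
LHS: y^2 = 7^2 mod 29 = 20
RHS: x^3 + 4 x + 19 = 27^3 + 4*27 + 19 mod 29 = 3
LHS != RHS

No, not on the curve


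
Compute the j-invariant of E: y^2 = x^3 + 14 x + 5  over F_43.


Delta = -16(4 a^3 + 27 b^2) mod 43 = 32
-1728 * (4 a)^3 = -1728 * (4*14)^3 mod 43 = 11
j = 11 * 32^(-1) mod 43 = 42

j = 42 (mod 43)


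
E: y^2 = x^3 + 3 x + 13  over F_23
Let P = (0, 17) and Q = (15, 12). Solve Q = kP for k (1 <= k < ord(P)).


Enumerate multiples of P until we hit Q = (15, 12):
  1P = (0, 17)
  2P = (13, 15)
  3P = (22, 20)
  4P = (10, 13)
  5P = (15, 12)
Match found at i = 5.

k = 5


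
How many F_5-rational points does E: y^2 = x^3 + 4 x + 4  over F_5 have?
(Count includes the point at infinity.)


For each x in F_5, count y with y^2 = x^3 + 4 x + 4 mod 5:
  x = 0: RHS = 4, y in [2, 3]  -> 2 point(s)
  x = 1: RHS = 4, y in [2, 3]  -> 2 point(s)
  x = 2: RHS = 0, y in [0]  -> 1 point(s)
  x = 4: RHS = 4, y in [2, 3]  -> 2 point(s)
Affine points: 7. Add the point at infinity: total = 8.

#E(F_5) = 8


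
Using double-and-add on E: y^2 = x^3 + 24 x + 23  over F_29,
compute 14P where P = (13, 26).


k = 14 = 1110_2 (binary, LSB first: 0111)
Double-and-add from P = (13, 26):
  bit 0 = 0: acc unchanged = O
  bit 1 = 1: acc = O + (27, 24) = (27, 24)
  bit 2 = 1: acc = (27, 24) + (10, 25) = (20, 8)
  bit 3 = 1: acc = (20, 8) + (18, 9) = (13, 3)

14P = (13, 3)


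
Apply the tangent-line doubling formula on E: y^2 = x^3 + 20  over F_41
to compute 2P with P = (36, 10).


Doubling: s = (3 x1^2 + a) / (2 y1)
s = (3*36^2 + 0) / (2*10) mod 41 = 14
x3 = s^2 - 2 x1 mod 41 = 14^2 - 2*36 = 1
y3 = s (x1 - x3) - y1 mod 41 = 14 * (36 - 1) - 10 = 29

2P = (1, 29)


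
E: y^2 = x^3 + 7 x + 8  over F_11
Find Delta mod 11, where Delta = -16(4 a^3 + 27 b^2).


4 a^3 + 27 b^2 = 4*7^3 + 27*8^2 = 1372 + 1728 = 3100
Delta = -16 * (3100) = -49600
Delta mod 11 = 10

Delta = 10 (mod 11)


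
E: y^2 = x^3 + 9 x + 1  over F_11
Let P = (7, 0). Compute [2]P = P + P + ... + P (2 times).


k = 2 = 10_2 (binary, LSB first: 01)
Double-and-add from P = (7, 0):
  bit 0 = 0: acc unchanged = O
  bit 1 = 1: acc = O + O = O

2P = O


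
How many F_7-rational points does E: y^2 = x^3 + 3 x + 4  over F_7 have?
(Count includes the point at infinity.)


For each x in F_7, count y with y^2 = x^3 + 3 x + 4 mod 7:
  x = 0: RHS = 4, y in [2, 5]  -> 2 point(s)
  x = 1: RHS = 1, y in [1, 6]  -> 2 point(s)
  x = 2: RHS = 4, y in [2, 5]  -> 2 point(s)
  x = 5: RHS = 4, y in [2, 5]  -> 2 point(s)
  x = 6: RHS = 0, y in [0]  -> 1 point(s)
Affine points: 9. Add the point at infinity: total = 10.

#E(F_7) = 10


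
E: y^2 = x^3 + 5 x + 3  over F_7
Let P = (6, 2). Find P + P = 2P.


Doubling: s = (3 x1^2 + a) / (2 y1)
s = (3*6^2 + 5) / (2*2) mod 7 = 2
x3 = s^2 - 2 x1 mod 7 = 2^2 - 2*6 = 6
y3 = s (x1 - x3) - y1 mod 7 = 2 * (6 - 6) - 2 = 5

2P = (6, 5)


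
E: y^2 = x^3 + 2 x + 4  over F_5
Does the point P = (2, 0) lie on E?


Check whether y^2 = x^3 + 2 x + 4 (mod 5) for (x, y) = (2, 0).
LHS: y^2 = 0^2 mod 5 = 0
RHS: x^3 + 2 x + 4 = 2^3 + 2*2 + 4 mod 5 = 1
LHS != RHS

No, not on the curve


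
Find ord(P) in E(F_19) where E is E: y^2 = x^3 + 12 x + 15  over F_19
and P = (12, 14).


Compute successive multiples of P until we hit O:
  1P = (12, 14)
  2P = (1, 3)
  3P = (7, 10)
  4P = (9, 15)
  5P = (15, 6)
  6P = (16, 3)
  7P = (14, 1)
  8P = (2, 16)
  ... (continuing to 17P)
  17P = O

ord(P) = 17


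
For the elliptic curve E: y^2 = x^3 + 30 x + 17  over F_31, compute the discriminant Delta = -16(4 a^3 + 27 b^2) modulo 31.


4 a^3 + 27 b^2 = 4*30^3 + 27*17^2 = 108000 + 7803 = 115803
Delta = -16 * (115803) = -1852848
Delta mod 31 = 22

Delta = 22 (mod 31)


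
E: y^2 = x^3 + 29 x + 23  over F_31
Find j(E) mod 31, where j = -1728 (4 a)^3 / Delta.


Delta = -16(4 a^3 + 27 b^2) mod 31 = 20
-1728 * (4 a)^3 = -1728 * (4*29)^3 mod 31 = 27
j = 27 * 20^(-1) mod 31 = 6

j = 6 (mod 31)


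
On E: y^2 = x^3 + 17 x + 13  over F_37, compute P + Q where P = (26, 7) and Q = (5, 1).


P != Q, so use the chord formula.
s = (y2 - y1) / (x2 - x1) = (31) / (16) mod 37 = 32
x3 = s^2 - x1 - x2 mod 37 = 32^2 - 26 - 5 = 31
y3 = s (x1 - x3) - y1 mod 37 = 32 * (26 - 31) - 7 = 18

P + Q = (31, 18)


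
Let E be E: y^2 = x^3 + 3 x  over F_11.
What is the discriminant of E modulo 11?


4 a^3 + 27 b^2 = 4*3^3 + 27*0^2 = 108 + 0 = 108
Delta = -16 * (108) = -1728
Delta mod 11 = 10

Delta = 10 (mod 11)


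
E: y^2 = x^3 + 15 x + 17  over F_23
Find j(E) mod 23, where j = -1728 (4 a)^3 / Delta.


Delta = -16(4 a^3 + 27 b^2) mod 23 = 12
-1728 * (4 a)^3 = -1728 * (4*15)^3 mod 23 = 2
j = 2 * 12^(-1) mod 23 = 4

j = 4 (mod 23)


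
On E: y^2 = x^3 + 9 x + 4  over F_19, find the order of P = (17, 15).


Compute successive multiples of P until we hit O:
  1P = (17, 15)
  2P = (10, 7)
  3P = (3, 1)
  4P = (0, 2)
  5P = (11, 3)
  6P = (14, 10)
  7P = (14, 9)
  8P = (11, 16)
  ... (continuing to 13P)
  13P = O

ord(P) = 13


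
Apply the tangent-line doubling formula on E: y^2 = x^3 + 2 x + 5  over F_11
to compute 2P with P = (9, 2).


Doubling: s = (3 x1^2 + a) / (2 y1)
s = (3*9^2 + 2) / (2*2) mod 11 = 9
x3 = s^2 - 2 x1 mod 11 = 9^2 - 2*9 = 8
y3 = s (x1 - x3) - y1 mod 11 = 9 * (9 - 8) - 2 = 7

2P = (8, 7)


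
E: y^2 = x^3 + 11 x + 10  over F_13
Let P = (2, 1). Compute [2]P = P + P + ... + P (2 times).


k = 2 = 10_2 (binary, LSB first: 01)
Double-and-add from P = (2, 1):
  bit 0 = 0: acc unchanged = O
  bit 1 = 1: acc = O + (8, 8) = (8, 8)

2P = (8, 8)


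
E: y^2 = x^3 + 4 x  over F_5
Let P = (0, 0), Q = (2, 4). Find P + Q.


P != Q, so use the chord formula.
s = (y2 - y1) / (x2 - x1) = (4) / (2) mod 5 = 2
x3 = s^2 - x1 - x2 mod 5 = 2^2 - 0 - 2 = 2
y3 = s (x1 - x3) - y1 mod 5 = 2 * (0 - 2) - 0 = 1

P + Q = (2, 1)


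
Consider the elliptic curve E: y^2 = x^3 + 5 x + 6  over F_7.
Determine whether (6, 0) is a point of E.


Check whether y^2 = x^3 + 5 x + 6 (mod 7) for (x, y) = (6, 0).
LHS: y^2 = 0^2 mod 7 = 0
RHS: x^3 + 5 x + 6 = 6^3 + 5*6 + 6 mod 7 = 0
LHS = RHS

Yes, on the curve


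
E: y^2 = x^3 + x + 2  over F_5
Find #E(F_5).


For each x in F_5, count y with y^2 = x^3 + 1 x + 2 mod 5:
  x = 1: RHS = 4, y in [2, 3]  -> 2 point(s)
  x = 4: RHS = 0, y in [0]  -> 1 point(s)
Affine points: 3. Add the point at infinity: total = 4.

#E(F_5) = 4


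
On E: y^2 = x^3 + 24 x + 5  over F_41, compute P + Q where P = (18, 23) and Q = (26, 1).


P != Q, so use the chord formula.
s = (y2 - y1) / (x2 - x1) = (19) / (8) mod 41 = 28
x3 = s^2 - x1 - x2 mod 41 = 28^2 - 18 - 26 = 2
y3 = s (x1 - x3) - y1 mod 41 = 28 * (18 - 2) - 23 = 15

P + Q = (2, 15)


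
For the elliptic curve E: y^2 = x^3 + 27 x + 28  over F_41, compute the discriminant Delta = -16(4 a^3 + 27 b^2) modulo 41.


4 a^3 + 27 b^2 = 4*27^3 + 27*28^2 = 78732 + 21168 = 99900
Delta = -16 * (99900) = -1598400
Delta mod 41 = 26

Delta = 26 (mod 41)


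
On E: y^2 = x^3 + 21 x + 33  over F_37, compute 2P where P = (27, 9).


Doubling: s = (3 x1^2 + a) / (2 y1)
s = (3*27^2 + 21) / (2*9) mod 37 = 24
x3 = s^2 - 2 x1 mod 37 = 24^2 - 2*27 = 4
y3 = s (x1 - x3) - y1 mod 37 = 24 * (27 - 4) - 9 = 25

2P = (4, 25)


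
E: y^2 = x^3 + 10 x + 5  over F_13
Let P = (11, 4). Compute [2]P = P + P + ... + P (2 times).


k = 2 = 10_2 (binary, LSB first: 01)
Double-and-add from P = (11, 4):
  bit 0 = 0: acc unchanged = O
  bit 1 = 1: acc = O + (1, 4) = (1, 4)

2P = (1, 4)


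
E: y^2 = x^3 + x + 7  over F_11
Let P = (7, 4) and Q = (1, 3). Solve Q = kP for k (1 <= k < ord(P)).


Enumerate multiples of P until we hit Q = (1, 3):
  1P = (7, 4)
  2P = (1, 8)
  3P = (1, 3)
Match found at i = 3.

k = 3


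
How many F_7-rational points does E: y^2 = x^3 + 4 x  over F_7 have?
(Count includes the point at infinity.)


For each x in F_7, count y with y^2 = x^3 + 4 x + 0 mod 7:
  x = 0: RHS = 0, y in [0]  -> 1 point(s)
  x = 2: RHS = 2, y in [3, 4]  -> 2 point(s)
  x = 3: RHS = 4, y in [2, 5]  -> 2 point(s)
  x = 6: RHS = 2, y in [3, 4]  -> 2 point(s)
Affine points: 7. Add the point at infinity: total = 8.

#E(F_7) = 8


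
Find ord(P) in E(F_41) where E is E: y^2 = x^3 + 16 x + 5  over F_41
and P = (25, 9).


Compute successive multiples of P until we hit O:
  1P = (25, 9)
  2P = (36, 13)
  3P = (13, 14)
  4P = (12, 30)
  5P = (2, 39)
  6P = (35, 29)
  7P = (26, 30)
  8P = (21, 34)
  ... (continuing to 40P)
  40P = O

ord(P) = 40


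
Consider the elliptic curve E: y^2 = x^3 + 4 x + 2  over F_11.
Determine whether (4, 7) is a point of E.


Check whether y^2 = x^3 + 4 x + 2 (mod 11) for (x, y) = (4, 7).
LHS: y^2 = 7^2 mod 11 = 5
RHS: x^3 + 4 x + 2 = 4^3 + 4*4 + 2 mod 11 = 5
LHS = RHS

Yes, on the curve


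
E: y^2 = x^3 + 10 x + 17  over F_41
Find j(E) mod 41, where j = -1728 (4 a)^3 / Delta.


Delta = -16(4 a^3 + 27 b^2) mod 41 = 39
-1728 * (4 a)^3 = -1728 * (4*10)^3 mod 41 = 6
j = 6 * 39^(-1) mod 41 = 38

j = 38 (mod 41)


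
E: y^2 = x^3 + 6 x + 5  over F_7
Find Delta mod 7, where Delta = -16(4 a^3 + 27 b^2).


4 a^3 + 27 b^2 = 4*6^3 + 27*5^2 = 864 + 675 = 1539
Delta = -16 * (1539) = -24624
Delta mod 7 = 2

Delta = 2 (mod 7)


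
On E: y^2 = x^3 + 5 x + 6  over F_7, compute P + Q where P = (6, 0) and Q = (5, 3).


P != Q, so use the chord formula.
s = (y2 - y1) / (x2 - x1) = (3) / (6) mod 7 = 4
x3 = s^2 - x1 - x2 mod 7 = 4^2 - 6 - 5 = 5
y3 = s (x1 - x3) - y1 mod 7 = 4 * (6 - 5) - 0 = 4

P + Q = (5, 4)


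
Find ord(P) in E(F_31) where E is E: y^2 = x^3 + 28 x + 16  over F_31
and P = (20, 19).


Compute successive multiples of P until we hit O:
  1P = (20, 19)
  2P = (30, 7)
  3P = (6, 20)
  4P = (2, 24)
  5P = (13, 29)
  6P = (7, 20)
  7P = (24, 29)
  8P = (1, 13)
  ... (continuing to 35P)
  35P = O

ord(P) = 35


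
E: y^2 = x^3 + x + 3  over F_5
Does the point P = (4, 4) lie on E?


Check whether y^2 = x^3 + 1 x + 3 (mod 5) for (x, y) = (4, 4).
LHS: y^2 = 4^2 mod 5 = 1
RHS: x^3 + 1 x + 3 = 4^3 + 1*4 + 3 mod 5 = 1
LHS = RHS

Yes, on the curve


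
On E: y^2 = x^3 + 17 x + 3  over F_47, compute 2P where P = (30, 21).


Doubling: s = (3 x1^2 + a) / (2 y1)
s = (3*30^2 + 17) / (2*21) mod 47 = 30
x3 = s^2 - 2 x1 mod 47 = 30^2 - 2*30 = 41
y3 = s (x1 - x3) - y1 mod 47 = 30 * (30 - 41) - 21 = 25

2P = (41, 25)


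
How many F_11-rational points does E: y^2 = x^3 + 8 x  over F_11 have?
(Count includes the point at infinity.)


For each x in F_11, count y with y^2 = x^3 + 8 x + 0 mod 11:
  x = 0: RHS = 0, y in [0]  -> 1 point(s)
  x = 1: RHS = 9, y in [3, 8]  -> 2 point(s)
  x = 5: RHS = 0, y in [0]  -> 1 point(s)
  x = 6: RHS = 0, y in [0]  -> 1 point(s)
  x = 7: RHS = 3, y in [5, 6]  -> 2 point(s)
  x = 8: RHS = 4, y in [2, 9]  -> 2 point(s)
  x = 9: RHS = 9, y in [3, 8]  -> 2 point(s)
Affine points: 11. Add the point at infinity: total = 12.

#E(F_11) = 12


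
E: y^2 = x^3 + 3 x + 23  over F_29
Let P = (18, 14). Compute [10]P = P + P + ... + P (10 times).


k = 10 = 1010_2 (binary, LSB first: 0101)
Double-and-add from P = (18, 14):
  bit 0 = 0: acc unchanged = O
  bit 1 = 1: acc = O + (27, 3) = (27, 3)
  bit 2 = 0: acc unchanged = (27, 3)
  bit 3 = 1: acc = (27, 3) + (16, 22) = (6, 24)

10P = (6, 24)


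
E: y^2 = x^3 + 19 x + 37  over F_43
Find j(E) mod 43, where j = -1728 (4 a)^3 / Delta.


Delta = -16(4 a^3 + 27 b^2) mod 43 = 25
-1728 * (4 a)^3 = -1728 * (4*19)^3 mod 43 = 2
j = 2 * 25^(-1) mod 43 = 19

j = 19 (mod 43)


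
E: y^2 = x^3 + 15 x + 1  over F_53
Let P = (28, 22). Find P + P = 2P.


Doubling: s = (3 x1^2 + a) / (2 y1)
s = (3*28^2 + 15) / (2*22) mod 53 = 2
x3 = s^2 - 2 x1 mod 53 = 2^2 - 2*28 = 1
y3 = s (x1 - x3) - y1 mod 53 = 2 * (28 - 1) - 22 = 32

2P = (1, 32)


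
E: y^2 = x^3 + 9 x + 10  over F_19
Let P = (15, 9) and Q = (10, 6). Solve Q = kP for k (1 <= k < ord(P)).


Enumerate multiples of P until we hit Q = (10, 6):
  1P = (15, 9)
  2P = (8, 10)
  3P = (3, 11)
  4P = (10, 6)
Match found at i = 4.

k = 4


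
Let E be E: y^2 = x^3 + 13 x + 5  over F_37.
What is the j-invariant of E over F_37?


Delta = -16(4 a^3 + 27 b^2) mod 37 = 33
-1728 * (4 a)^3 = -1728 * (4*13)^3 mod 37 = 14
j = 14 * 33^(-1) mod 37 = 15

j = 15 (mod 37)


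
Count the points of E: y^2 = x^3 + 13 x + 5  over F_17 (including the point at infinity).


For each x in F_17, count y with y^2 = x^3 + 13 x + 5 mod 17:
  x = 1: RHS = 2, y in [6, 11]  -> 2 point(s)
  x = 4: RHS = 2, y in [6, 11]  -> 2 point(s)
  x = 5: RHS = 8, y in [5, 12]  -> 2 point(s)
  x = 8: RHS = 9, y in [3, 14]  -> 2 point(s)
  x = 9: RHS = 1, y in [1, 16]  -> 2 point(s)
  x = 10: RHS = 13, y in [8, 9]  -> 2 point(s)
  x = 11: RHS = 0, y in [0]  -> 1 point(s)
  x = 12: RHS = 2, y in [6, 11]  -> 2 point(s)
  x = 13: RHS = 8, y in [5, 12]  -> 2 point(s)
  x = 16: RHS = 8, y in [5, 12]  -> 2 point(s)
Affine points: 19. Add the point at infinity: total = 20.

#E(F_17) = 20


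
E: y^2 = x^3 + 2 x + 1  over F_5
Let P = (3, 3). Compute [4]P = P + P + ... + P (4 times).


k = 4 = 100_2 (binary, LSB first: 001)
Double-and-add from P = (3, 3):
  bit 0 = 0: acc unchanged = O
  bit 1 = 0: acc unchanged = O
  bit 2 = 1: acc = O + (1, 2) = (1, 2)

4P = (1, 2)


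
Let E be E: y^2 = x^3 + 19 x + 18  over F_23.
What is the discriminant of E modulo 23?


4 a^3 + 27 b^2 = 4*19^3 + 27*18^2 = 27436 + 8748 = 36184
Delta = -16 * (36184) = -578944
Delta mod 23 = 12

Delta = 12 (mod 23)


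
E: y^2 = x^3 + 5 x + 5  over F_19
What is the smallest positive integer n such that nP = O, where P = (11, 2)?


Compute successive multiples of P until we hit O:
  1P = (11, 2)
  2P = (6, 2)
  3P = (2, 17)
  4P = (13, 14)
  5P = (12, 11)
  6P = (1, 12)
  7P = (8, 14)
  8P = (16, 18)
  ... (continuing to 28P)
  28P = O

ord(P) = 28


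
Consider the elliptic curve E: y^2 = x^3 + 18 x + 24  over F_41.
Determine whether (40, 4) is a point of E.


Check whether y^2 = x^3 + 18 x + 24 (mod 41) for (x, y) = (40, 4).
LHS: y^2 = 4^2 mod 41 = 16
RHS: x^3 + 18 x + 24 = 40^3 + 18*40 + 24 mod 41 = 5
LHS != RHS

No, not on the curve


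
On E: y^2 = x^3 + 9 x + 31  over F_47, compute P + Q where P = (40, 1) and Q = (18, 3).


P != Q, so use the chord formula.
s = (y2 - y1) / (x2 - x1) = (2) / (25) mod 47 = 17
x3 = s^2 - x1 - x2 mod 47 = 17^2 - 40 - 18 = 43
y3 = s (x1 - x3) - y1 mod 47 = 17 * (40 - 43) - 1 = 42

P + Q = (43, 42)


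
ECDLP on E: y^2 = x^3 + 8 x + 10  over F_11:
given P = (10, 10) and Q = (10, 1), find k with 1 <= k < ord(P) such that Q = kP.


Enumerate multiples of P until we hit Q = (10, 1):
  1P = (10, 10)
  2P = (2, 1)
  3P = (8, 6)
  4P = (8, 5)
  5P = (2, 10)
  6P = (10, 1)
Match found at i = 6.

k = 6


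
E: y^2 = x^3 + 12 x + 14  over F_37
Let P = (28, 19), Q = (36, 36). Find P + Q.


P != Q, so use the chord formula.
s = (y2 - y1) / (x2 - x1) = (17) / (8) mod 37 = 16
x3 = s^2 - x1 - x2 mod 37 = 16^2 - 28 - 36 = 7
y3 = s (x1 - x3) - y1 mod 37 = 16 * (28 - 7) - 19 = 21

P + Q = (7, 21)


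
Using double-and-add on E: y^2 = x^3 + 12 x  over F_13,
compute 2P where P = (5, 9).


k = 2 = 10_2 (binary, LSB first: 01)
Double-and-add from P = (5, 9):
  bit 0 = 0: acc unchanged = O
  bit 1 = 1: acc = O + (0, 0) = (0, 0)

2P = (0, 0)


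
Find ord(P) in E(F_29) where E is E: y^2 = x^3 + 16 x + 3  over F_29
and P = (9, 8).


Compute successive multiples of P until we hit O:
  1P = (9, 8)
  2P = (16, 11)
  3P = (3, 7)
  4P = (13, 1)
  5P = (1, 7)
  6P = (24, 1)
  7P = (18, 2)
  8P = (25, 22)
  ... (continuing to 34P)
  34P = O

ord(P) = 34


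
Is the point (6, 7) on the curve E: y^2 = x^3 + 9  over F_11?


Check whether y^2 = x^3 + 0 x + 9 (mod 11) for (x, y) = (6, 7).
LHS: y^2 = 7^2 mod 11 = 5
RHS: x^3 + 0 x + 9 = 6^3 + 0*6 + 9 mod 11 = 5
LHS = RHS

Yes, on the curve


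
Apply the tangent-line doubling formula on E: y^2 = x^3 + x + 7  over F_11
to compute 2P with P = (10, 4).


Doubling: s = (3 x1^2 + a) / (2 y1)
s = (3*10^2 + 1) / (2*4) mod 11 = 6
x3 = s^2 - 2 x1 mod 11 = 6^2 - 2*10 = 5
y3 = s (x1 - x3) - y1 mod 11 = 6 * (10 - 5) - 4 = 4

2P = (5, 4)


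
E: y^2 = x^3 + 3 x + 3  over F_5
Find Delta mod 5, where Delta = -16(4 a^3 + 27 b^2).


4 a^3 + 27 b^2 = 4*3^3 + 27*3^2 = 108 + 243 = 351
Delta = -16 * (351) = -5616
Delta mod 5 = 4

Delta = 4 (mod 5)


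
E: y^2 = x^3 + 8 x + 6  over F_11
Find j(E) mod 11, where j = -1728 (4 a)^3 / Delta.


Delta = -16(4 a^3 + 27 b^2) mod 11 = 3
-1728 * (4 a)^3 = -1728 * (4*8)^3 mod 11 = 1
j = 1 * 3^(-1) mod 11 = 4

j = 4 (mod 11)


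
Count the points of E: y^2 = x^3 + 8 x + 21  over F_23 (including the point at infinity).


For each x in F_23, count y with y^2 = x^3 + 8 x + 21 mod 23:
  x = 3: RHS = 3, y in [7, 16]  -> 2 point(s)
  x = 4: RHS = 2, y in [5, 18]  -> 2 point(s)
  x = 5: RHS = 2, y in [5, 18]  -> 2 point(s)
  x = 6: RHS = 9, y in [3, 20]  -> 2 point(s)
  x = 7: RHS = 6, y in [11, 12]  -> 2 point(s)
  x = 14: RHS = 2, y in [5, 18]  -> 2 point(s)
  x = 16: RHS = 13, y in [6, 17]  -> 2 point(s)
  x = 20: RHS = 16, y in [4, 19]  -> 2 point(s)
  x = 22: RHS = 12, y in [9, 14]  -> 2 point(s)
Affine points: 18. Add the point at infinity: total = 19.

#E(F_23) = 19


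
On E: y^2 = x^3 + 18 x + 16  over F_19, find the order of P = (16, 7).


Compute successive multiples of P until we hit O:
  1P = (16, 7)
  2P = (11, 5)
  3P = (18, 15)
  4P = (1, 15)
  5P = (6, 13)
  6P = (8, 11)
  7P = (0, 4)
  8P = (4, 0)
  ... (continuing to 16P)
  16P = O

ord(P) = 16


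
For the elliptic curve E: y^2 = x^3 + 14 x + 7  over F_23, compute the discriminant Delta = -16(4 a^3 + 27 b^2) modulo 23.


4 a^3 + 27 b^2 = 4*14^3 + 27*7^2 = 10976 + 1323 = 12299
Delta = -16 * (12299) = -196784
Delta mod 23 = 4

Delta = 4 (mod 23)


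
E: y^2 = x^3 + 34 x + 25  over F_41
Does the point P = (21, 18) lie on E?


Check whether y^2 = x^3 + 34 x + 25 (mod 41) for (x, y) = (21, 18).
LHS: y^2 = 18^2 mod 41 = 37
RHS: x^3 + 34 x + 25 = 21^3 + 34*21 + 25 mod 41 = 37
LHS = RHS

Yes, on the curve


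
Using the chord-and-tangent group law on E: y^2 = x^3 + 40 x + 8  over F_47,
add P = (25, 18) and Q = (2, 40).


P != Q, so use the chord formula.
s = (y2 - y1) / (x2 - x1) = (22) / (24) mod 47 = 44
x3 = s^2 - x1 - x2 mod 47 = 44^2 - 25 - 2 = 29
y3 = s (x1 - x3) - y1 mod 47 = 44 * (25 - 29) - 18 = 41

P + Q = (29, 41)


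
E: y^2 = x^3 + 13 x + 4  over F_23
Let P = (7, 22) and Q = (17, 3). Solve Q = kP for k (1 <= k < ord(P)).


Enumerate multiples of P until we hit Q = (17, 3):
  1P = (7, 22)
  2P = (15, 20)
  3P = (14, 20)
  4P = (11, 12)
  5P = (17, 3)
Match found at i = 5.

k = 5


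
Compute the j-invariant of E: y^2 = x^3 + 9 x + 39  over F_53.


Delta = -16(4 a^3 + 27 b^2) mod 53 = 6
-1728 * (4 a)^3 = -1728 * (4*9)^3 mod 53 = 18
j = 18 * 6^(-1) mod 53 = 3

j = 3 (mod 53)


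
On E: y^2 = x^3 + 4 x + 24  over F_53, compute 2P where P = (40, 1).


Doubling: s = (3 x1^2 + a) / (2 y1)
s = (3*40^2 + 4) / (2*1) mod 53 = 17
x3 = s^2 - 2 x1 mod 53 = 17^2 - 2*40 = 50
y3 = s (x1 - x3) - y1 mod 53 = 17 * (40 - 50) - 1 = 41

2P = (50, 41)


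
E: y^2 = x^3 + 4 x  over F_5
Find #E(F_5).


For each x in F_5, count y with y^2 = x^3 + 4 x + 0 mod 5:
  x = 0: RHS = 0, y in [0]  -> 1 point(s)
  x = 1: RHS = 0, y in [0]  -> 1 point(s)
  x = 2: RHS = 1, y in [1, 4]  -> 2 point(s)
  x = 3: RHS = 4, y in [2, 3]  -> 2 point(s)
  x = 4: RHS = 0, y in [0]  -> 1 point(s)
Affine points: 7. Add the point at infinity: total = 8.

#E(F_5) = 8


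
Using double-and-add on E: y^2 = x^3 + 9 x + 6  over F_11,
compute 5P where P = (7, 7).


k = 5 = 101_2 (binary, LSB first: 101)
Double-and-add from P = (7, 7):
  bit 0 = 1: acc = O + (7, 7) = (7, 7)
  bit 1 = 0: acc unchanged = (7, 7)
  bit 2 = 1: acc = (7, 7) + (3, 4) = (5, 0)

5P = (5, 0)


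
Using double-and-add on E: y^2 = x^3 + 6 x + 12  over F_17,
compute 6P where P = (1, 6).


k = 6 = 110_2 (binary, LSB first: 011)
Double-and-add from P = (1, 6):
  bit 0 = 0: acc unchanged = O
  bit 1 = 1: acc = O + (6, 3) = (6, 3)
  bit 2 = 1: acc = (6, 3) + (9, 8) = (1, 11)

6P = (1, 11)


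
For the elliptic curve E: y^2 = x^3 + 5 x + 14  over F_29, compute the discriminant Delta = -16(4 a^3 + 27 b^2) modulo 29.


4 a^3 + 27 b^2 = 4*5^3 + 27*14^2 = 500 + 5292 = 5792
Delta = -16 * (5792) = -92672
Delta mod 29 = 12

Delta = 12 (mod 29)


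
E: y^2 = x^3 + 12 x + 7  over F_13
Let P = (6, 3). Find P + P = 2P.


Doubling: s = (3 x1^2 + a) / (2 y1)
s = (3*6^2 + 12) / (2*3) mod 13 = 7
x3 = s^2 - 2 x1 mod 13 = 7^2 - 2*6 = 11
y3 = s (x1 - x3) - y1 mod 13 = 7 * (6 - 11) - 3 = 1

2P = (11, 1)


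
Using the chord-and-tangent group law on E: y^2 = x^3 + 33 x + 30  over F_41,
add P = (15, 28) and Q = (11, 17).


P != Q, so use the chord formula.
s = (y2 - y1) / (x2 - x1) = (30) / (37) mod 41 = 13
x3 = s^2 - x1 - x2 mod 41 = 13^2 - 15 - 11 = 20
y3 = s (x1 - x3) - y1 mod 41 = 13 * (15 - 20) - 28 = 30

P + Q = (20, 30)


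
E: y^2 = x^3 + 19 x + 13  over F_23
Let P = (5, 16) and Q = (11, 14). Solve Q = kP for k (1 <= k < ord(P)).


Enumerate multiples of P until we hit Q = (11, 14):
  1P = (5, 16)
  2P = (21, 6)
  3P = (15, 19)
  4P = (7, 11)
  5P = (0, 6)
  6P = (22, 19)
  7P = (2, 17)
  8P = (11, 9)
  9P = (9, 4)
  10P = (18, 0)
  11P = (9, 19)
  12P = (11, 14)
Match found at i = 12.

k = 12


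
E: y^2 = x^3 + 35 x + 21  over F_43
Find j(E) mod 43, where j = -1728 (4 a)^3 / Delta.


Delta = -16(4 a^3 + 27 b^2) mod 43 = 23
-1728 * (4 a)^3 = -1728 * (4*35)^3 mod 43 = 16
j = 16 * 23^(-1) mod 43 = 25

j = 25 (mod 43)


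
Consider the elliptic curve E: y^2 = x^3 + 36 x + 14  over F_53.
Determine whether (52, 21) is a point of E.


Check whether y^2 = x^3 + 36 x + 14 (mod 53) for (x, y) = (52, 21).
LHS: y^2 = 21^2 mod 53 = 17
RHS: x^3 + 36 x + 14 = 52^3 + 36*52 + 14 mod 53 = 30
LHS != RHS

No, not on the curve


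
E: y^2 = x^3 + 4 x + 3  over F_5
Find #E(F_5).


For each x in F_5, count y with y^2 = x^3 + 4 x + 3 mod 5:
  x = 2: RHS = 4, y in [2, 3]  -> 2 point(s)
Affine points: 2. Add the point at infinity: total = 3.

#E(F_5) = 3


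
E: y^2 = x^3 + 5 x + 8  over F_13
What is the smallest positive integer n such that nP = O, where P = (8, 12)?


Compute successive multiples of P until we hit O:
  1P = (8, 12)
  2P = (11, 4)
  3P = (4, 12)
  4P = (1, 1)
  5P = (7, 10)
  6P = (2, 0)
  7P = (7, 3)
  8P = (1, 12)
  ... (continuing to 12P)
  12P = O

ord(P) = 12


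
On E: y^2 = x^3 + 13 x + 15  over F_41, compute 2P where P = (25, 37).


k = 2 = 10_2 (binary, LSB first: 01)
Double-and-add from P = (25, 37):
  bit 0 = 0: acc unchanged = O
  bit 1 = 1: acc = O + (9, 0) = (9, 0)

2P = (9, 0)


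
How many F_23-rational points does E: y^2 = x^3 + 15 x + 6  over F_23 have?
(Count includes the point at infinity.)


For each x in F_23, count y with y^2 = x^3 + 15 x + 6 mod 23:
  x = 0: RHS = 6, y in [11, 12]  -> 2 point(s)
  x = 3: RHS = 9, y in [3, 20]  -> 2 point(s)
  x = 6: RHS = 13, y in [6, 17]  -> 2 point(s)
  x = 10: RHS = 6, y in [11, 12]  -> 2 point(s)
  x = 13: RHS = 6, y in [11, 12]  -> 2 point(s)
  x = 14: RHS = 16, y in [4, 19]  -> 2 point(s)
  x = 15: RHS = 18, y in [8, 15]  -> 2 point(s)
  x = 16: RHS = 18, y in [8, 15]  -> 2 point(s)
  x = 18: RHS = 13, y in [6, 17]  -> 2 point(s)
  x = 20: RHS = 3, y in [7, 16]  -> 2 point(s)
  x = 22: RHS = 13, y in [6, 17]  -> 2 point(s)
Affine points: 22. Add the point at infinity: total = 23.

#E(F_23) = 23


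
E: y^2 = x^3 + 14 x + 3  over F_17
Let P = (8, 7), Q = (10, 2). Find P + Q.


P != Q, so use the chord formula.
s = (y2 - y1) / (x2 - x1) = (12) / (2) mod 17 = 6
x3 = s^2 - x1 - x2 mod 17 = 6^2 - 8 - 10 = 1
y3 = s (x1 - x3) - y1 mod 17 = 6 * (8 - 1) - 7 = 1

P + Q = (1, 1)


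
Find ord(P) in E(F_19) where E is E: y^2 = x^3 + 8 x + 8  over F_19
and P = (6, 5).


Compute successive multiples of P until we hit O:
  1P = (6, 5)
  2P = (4, 3)
  3P = (10, 10)
  4P = (1, 6)
  5P = (9, 7)
  6P = (15, 8)
  7P = (15, 11)
  8P = (9, 12)
  ... (continuing to 13P)
  13P = O

ord(P) = 13


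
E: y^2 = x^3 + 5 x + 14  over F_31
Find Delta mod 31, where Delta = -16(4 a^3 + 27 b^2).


4 a^3 + 27 b^2 = 4*5^3 + 27*14^2 = 500 + 5292 = 5792
Delta = -16 * (5792) = -92672
Delta mod 31 = 18

Delta = 18 (mod 31)


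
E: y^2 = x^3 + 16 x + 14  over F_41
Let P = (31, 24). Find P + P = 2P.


Doubling: s = (3 x1^2 + a) / (2 y1)
s = (3*31^2 + 16) / (2*24) mod 41 = 10
x3 = s^2 - 2 x1 mod 41 = 10^2 - 2*31 = 38
y3 = s (x1 - x3) - y1 mod 41 = 10 * (31 - 38) - 24 = 29

2P = (38, 29)


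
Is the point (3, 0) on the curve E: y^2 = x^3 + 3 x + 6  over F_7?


Check whether y^2 = x^3 + 3 x + 6 (mod 7) for (x, y) = (3, 0).
LHS: y^2 = 0^2 mod 7 = 0
RHS: x^3 + 3 x + 6 = 3^3 + 3*3 + 6 mod 7 = 0
LHS = RHS

Yes, on the curve


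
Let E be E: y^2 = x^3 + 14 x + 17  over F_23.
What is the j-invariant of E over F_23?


Delta = -16(4 a^3 + 27 b^2) mod 23 = 8
-1728 * (4 a)^3 = -1728 * (4*14)^3 mod 23 = 13
j = 13 * 8^(-1) mod 23 = 16

j = 16 (mod 23)


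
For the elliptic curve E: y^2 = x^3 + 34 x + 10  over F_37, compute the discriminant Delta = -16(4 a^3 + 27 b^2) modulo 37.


4 a^3 + 27 b^2 = 4*34^3 + 27*10^2 = 157216 + 2700 = 159916
Delta = -16 * (159916) = -2558656
Delta mod 37 = 5

Delta = 5 (mod 37)


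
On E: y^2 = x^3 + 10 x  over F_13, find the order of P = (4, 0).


Compute successive multiples of P until we hit O:
  1P = (4, 0)
  2P = O

ord(P) = 2


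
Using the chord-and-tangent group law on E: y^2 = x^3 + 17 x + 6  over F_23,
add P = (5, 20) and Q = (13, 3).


P != Q, so use the chord formula.
s = (y2 - y1) / (x2 - x1) = (6) / (8) mod 23 = 18
x3 = s^2 - x1 - x2 mod 23 = 18^2 - 5 - 13 = 7
y3 = s (x1 - x3) - y1 mod 23 = 18 * (5 - 7) - 20 = 13

P + Q = (7, 13)
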